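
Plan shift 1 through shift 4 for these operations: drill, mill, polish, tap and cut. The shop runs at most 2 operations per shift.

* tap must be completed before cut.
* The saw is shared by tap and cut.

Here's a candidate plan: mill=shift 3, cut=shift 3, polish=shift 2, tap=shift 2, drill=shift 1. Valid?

Yes

The shop runs at most 2 operations per shift — holds.
tap must be completed before cut — holds.
The saw is shared by tap and cut — holds.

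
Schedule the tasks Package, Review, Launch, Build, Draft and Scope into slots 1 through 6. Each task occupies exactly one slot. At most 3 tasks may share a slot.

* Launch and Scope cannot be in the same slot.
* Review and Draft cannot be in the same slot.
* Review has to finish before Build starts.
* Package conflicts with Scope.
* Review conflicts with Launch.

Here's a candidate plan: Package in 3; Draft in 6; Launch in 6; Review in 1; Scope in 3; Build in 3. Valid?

Invalid. Package conflicts with Scope.

Review conflicts with Launch — holds.
At most 3 tasks may share a slot — holds.
Package conflicts with Scope — violated.
Review has to finish before Build starts — holds.
Launch and Scope cannot be in the same slot — holds.
Review and Draft cannot be in the same slot — holds.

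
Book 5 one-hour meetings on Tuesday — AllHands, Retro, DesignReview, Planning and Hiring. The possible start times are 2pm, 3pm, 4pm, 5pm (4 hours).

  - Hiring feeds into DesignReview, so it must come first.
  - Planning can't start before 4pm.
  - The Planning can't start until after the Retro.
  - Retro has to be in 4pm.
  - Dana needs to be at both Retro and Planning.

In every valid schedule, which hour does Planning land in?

5pm

Planning's window is 4pm–5pm.
Retro is fixed at 4pm, and Planning can't share a hour with Retro.
So Planning must be 5pm.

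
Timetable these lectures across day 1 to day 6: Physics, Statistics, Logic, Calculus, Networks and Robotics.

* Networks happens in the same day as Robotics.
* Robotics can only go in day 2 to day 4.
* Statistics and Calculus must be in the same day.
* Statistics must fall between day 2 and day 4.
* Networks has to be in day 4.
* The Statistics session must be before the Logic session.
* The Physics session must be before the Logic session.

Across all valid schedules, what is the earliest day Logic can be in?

Precedence pushes Logic to at least day 3.
Logic at day 3 is achievable: Logic=day 3; Robotics=day 4; Networks=day 4; Calculus=day 2; Physics=day 1; Statistics=day 2.

day 3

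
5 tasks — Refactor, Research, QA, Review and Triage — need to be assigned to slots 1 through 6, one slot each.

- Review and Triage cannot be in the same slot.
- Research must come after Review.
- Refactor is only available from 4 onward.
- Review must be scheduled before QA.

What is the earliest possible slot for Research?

Precedence pushes Research to at least 2.
Research at 2 is achievable: Triage in 2; Refactor in 4; Research in 2; QA in 2; Review in 1.

2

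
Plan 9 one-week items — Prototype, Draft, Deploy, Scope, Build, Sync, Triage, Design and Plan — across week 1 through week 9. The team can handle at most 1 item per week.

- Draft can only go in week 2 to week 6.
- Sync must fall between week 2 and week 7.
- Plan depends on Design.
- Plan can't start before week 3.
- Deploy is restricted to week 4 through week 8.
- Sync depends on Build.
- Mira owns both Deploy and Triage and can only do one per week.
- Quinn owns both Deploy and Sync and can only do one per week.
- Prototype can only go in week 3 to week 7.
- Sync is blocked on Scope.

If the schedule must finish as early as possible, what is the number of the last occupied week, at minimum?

The precedence chain requires at least 2 distinct weeks.
With at most 1 per week and 9 work items, at least 9 weeks are needed.
Deploy can't be placed before week 4, so the schedule must run through at least week 4.
9 works (last occupied week: week 9): for example Design -> week 7; Prototype -> week 3; Deploy -> week 4; Build -> week 5; Plan -> week 8; Draft -> week 2; Scope -> week 1; Sync -> week 6; Triage -> week 9.

week 9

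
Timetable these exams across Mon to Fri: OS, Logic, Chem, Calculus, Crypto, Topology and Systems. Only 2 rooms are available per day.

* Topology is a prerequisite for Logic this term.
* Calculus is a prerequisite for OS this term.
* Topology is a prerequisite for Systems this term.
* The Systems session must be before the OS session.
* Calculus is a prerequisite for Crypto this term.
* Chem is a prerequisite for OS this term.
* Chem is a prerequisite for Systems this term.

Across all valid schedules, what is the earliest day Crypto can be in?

Precedence pushes Crypto to at least Tue.
Crypto at Tue is achievable: Topology -> Tue, Systems -> Wed, Calculus -> Mon, Crypto -> Tue, Logic -> Wed, Chem -> Mon, OS -> Thu.

Tue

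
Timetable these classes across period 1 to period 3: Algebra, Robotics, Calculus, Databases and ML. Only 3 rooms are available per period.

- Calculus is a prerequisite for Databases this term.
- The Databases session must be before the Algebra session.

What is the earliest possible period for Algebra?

period 3

Precedence pushes Algebra to at least period 3.
Algebra at period 3 is achievable: Databases in period 2; ML in period 1; Calculus in period 1; Robotics in period 1; Algebra in period 3.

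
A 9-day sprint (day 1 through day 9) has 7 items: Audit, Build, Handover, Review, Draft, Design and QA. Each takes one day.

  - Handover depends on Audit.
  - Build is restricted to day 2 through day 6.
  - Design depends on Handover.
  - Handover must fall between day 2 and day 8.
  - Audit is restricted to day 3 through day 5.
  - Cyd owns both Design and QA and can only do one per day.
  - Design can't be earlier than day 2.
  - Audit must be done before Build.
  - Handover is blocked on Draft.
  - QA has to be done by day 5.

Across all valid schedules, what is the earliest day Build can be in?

day 4

Build is available from day 2; precedence pushes Build to at least day 4; Build's own window allows nothing later than day 6.
Build at day 4 is achievable: Handover in day 4; Build in day 4; Draft in day 1; QA in day 1; Design in day 5; Audit in day 3; Review in day 1.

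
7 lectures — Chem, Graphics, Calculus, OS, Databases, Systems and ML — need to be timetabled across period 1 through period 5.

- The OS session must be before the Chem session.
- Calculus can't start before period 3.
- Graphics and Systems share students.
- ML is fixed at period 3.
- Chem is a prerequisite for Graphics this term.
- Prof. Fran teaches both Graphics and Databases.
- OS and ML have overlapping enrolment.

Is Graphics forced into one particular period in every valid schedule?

No

Graphics can be period 3 (e.g. Systems=period 1; Graphics=period 3; ML=period 3; Databases=period 1; Chem=period 2; Calculus=period 3; OS=period 1) or period 4 (e.g. OS in period 1, ML in period 3, Systems in period 1, Graphics in period 4, Calculus in period 3, Chem in period 2, Databases in period 1).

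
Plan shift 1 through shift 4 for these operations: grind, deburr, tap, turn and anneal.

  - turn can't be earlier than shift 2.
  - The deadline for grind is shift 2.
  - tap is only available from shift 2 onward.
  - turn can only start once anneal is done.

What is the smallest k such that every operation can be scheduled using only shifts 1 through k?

The precedence chain requires at least 2 distinct shifts.
2 works (last occupied shift: shift 2): for example tap -> shift 2, anneal -> shift 1, deburr -> shift 1, grind -> shift 1, turn -> shift 2.

2 shifts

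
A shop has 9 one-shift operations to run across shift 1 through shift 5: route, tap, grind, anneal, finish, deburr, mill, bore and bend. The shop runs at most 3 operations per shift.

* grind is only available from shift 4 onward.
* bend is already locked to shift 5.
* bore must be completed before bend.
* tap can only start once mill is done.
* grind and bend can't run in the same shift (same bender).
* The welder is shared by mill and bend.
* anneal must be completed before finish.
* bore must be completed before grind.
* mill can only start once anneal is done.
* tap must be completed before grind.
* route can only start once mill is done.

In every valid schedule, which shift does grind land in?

shift 4

grind's window is shift 4–shift 5.
bend is fixed at shift 5, and grind can't share a shift with bend.
So grind must be shift 4.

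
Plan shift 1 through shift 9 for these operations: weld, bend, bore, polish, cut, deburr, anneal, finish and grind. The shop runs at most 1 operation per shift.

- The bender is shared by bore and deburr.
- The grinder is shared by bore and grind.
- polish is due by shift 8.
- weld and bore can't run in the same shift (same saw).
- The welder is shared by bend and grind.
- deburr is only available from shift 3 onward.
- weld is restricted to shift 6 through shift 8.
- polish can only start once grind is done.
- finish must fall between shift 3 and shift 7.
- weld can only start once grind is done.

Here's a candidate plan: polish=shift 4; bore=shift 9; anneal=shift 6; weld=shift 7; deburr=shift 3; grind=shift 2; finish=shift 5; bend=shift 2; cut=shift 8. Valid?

The grinder is shared by bore and grind — holds.
weld is restricted to shift 6 through shift 8 — holds.
weld can only start once grind is done — holds.
The bender is shared by bore and deburr — holds.
finish must fall between shift 3 and shift 7 — holds.
The welder is shared by bend and grind — violated.
polish can only start once grind is done — holds.
deburr is only available from shift 3 onward — holds.
polish is due by shift 8 — holds.
weld and bore can't run in the same shift (same saw) — holds.
The shop runs at most 1 operation per shift — violated.

Invalid. The welder is shared by bend and grind.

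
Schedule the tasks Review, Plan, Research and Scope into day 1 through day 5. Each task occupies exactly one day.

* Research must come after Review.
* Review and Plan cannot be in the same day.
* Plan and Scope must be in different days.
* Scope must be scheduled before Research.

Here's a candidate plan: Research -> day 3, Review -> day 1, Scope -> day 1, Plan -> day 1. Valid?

Review and Plan cannot be in the same day — violated.
Research must come after Review — holds.
Plan and Scope must be in different days — violated.
Scope must be scheduled before Research — holds.

No. Review and Plan cannot be in the same day is not satisfied.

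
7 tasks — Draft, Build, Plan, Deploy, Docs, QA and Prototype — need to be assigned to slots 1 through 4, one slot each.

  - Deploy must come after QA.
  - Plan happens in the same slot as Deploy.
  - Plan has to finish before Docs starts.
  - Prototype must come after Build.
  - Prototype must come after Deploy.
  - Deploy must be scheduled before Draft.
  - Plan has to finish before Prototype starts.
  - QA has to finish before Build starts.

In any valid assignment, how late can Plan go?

3

Plan must be in the same slot as Deploy, which can't be before 2, so Plan is at least 2; downstream work caps Plan at 3.
Plan at 3 is achievable: Docs -> 4; Build -> 2; QA -> 1; Draft -> 4; Plan -> 3; Deploy -> 3; Prototype -> 4.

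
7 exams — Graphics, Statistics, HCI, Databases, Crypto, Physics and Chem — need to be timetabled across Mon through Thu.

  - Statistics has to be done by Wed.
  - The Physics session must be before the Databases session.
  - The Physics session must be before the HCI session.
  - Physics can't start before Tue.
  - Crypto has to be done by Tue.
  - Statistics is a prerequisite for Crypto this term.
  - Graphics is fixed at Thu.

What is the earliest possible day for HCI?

Wed

Precedence pushes HCI to at least Wed.
HCI at Wed is achievable: Crypto in Tue; Statistics in Mon; Databases in Wed; HCI in Wed; Graphics in Thu; Chem in Mon; Physics in Tue.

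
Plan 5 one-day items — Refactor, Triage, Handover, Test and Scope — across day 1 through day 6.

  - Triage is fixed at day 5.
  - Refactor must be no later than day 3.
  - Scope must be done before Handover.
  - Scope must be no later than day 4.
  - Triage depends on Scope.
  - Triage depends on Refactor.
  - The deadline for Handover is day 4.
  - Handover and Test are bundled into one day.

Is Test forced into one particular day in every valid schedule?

No

Test can be day 2 (e.g. Refactor=day 1; Triage=day 5; Test=day 2; Handover=day 2; Scope=day 1) or day 3 (e.g. Triage -> day 5, Scope -> day 1, Test -> day 3, Refactor -> day 1, Handover -> day 3).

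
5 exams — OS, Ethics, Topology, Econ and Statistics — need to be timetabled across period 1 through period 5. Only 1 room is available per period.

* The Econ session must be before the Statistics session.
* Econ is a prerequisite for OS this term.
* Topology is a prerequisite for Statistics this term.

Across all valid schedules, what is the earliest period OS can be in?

period 2

Precedence pushes OS to at least period 2.
OS at period 2 is achievable: Statistics in period 4; Ethics in period 5; OS in period 2; Econ in period 1; Topology in period 3.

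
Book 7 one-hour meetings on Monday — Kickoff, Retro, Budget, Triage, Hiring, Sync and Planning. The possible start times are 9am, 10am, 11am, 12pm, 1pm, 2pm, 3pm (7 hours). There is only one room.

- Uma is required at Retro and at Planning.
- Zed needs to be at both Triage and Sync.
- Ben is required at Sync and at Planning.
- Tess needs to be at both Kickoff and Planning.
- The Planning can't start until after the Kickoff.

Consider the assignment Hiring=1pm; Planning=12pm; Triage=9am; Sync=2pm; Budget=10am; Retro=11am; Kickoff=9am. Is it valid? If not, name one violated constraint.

No — it violates: There is only one room

Uma is required at Retro and at Planning — holds.
Ben is required at Sync and at Planning — holds.
Tess needs to be at both Kickoff and Planning — holds.
There is only one room — violated.
The Planning can't start until after the Kickoff — holds.
Zed needs to be at both Triage and Sync — holds.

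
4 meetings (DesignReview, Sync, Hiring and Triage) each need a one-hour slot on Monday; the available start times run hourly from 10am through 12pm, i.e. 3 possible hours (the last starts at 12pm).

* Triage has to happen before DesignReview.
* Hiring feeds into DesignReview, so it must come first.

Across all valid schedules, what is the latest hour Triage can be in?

Downstream work caps Triage at 11am.
Triage at 11am is achievable: Sync -> 10am, Triage -> 11am, Hiring -> 10am, DesignReview -> 12pm.

11am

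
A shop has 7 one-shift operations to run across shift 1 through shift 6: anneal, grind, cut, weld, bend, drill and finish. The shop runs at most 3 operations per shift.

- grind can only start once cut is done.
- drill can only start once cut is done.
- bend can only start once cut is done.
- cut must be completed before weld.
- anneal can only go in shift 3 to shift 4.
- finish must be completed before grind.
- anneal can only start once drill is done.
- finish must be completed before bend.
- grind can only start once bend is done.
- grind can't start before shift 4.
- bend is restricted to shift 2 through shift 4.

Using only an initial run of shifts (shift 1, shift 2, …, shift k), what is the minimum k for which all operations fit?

The precedence chain requires at least 3 distinct shifts.
With at most 3 per shift and 7 operations, at least 3 shifts are needed.
grind can't be placed before shift 4, so the schedule must run through at least shift 4.
4 works (last occupied shift: shift 4): for example bend in shift 2; weld in shift 2; drill in shift 2; grind in shift 4; anneal in shift 3; cut in shift 1; finish in shift 1.

4 shifts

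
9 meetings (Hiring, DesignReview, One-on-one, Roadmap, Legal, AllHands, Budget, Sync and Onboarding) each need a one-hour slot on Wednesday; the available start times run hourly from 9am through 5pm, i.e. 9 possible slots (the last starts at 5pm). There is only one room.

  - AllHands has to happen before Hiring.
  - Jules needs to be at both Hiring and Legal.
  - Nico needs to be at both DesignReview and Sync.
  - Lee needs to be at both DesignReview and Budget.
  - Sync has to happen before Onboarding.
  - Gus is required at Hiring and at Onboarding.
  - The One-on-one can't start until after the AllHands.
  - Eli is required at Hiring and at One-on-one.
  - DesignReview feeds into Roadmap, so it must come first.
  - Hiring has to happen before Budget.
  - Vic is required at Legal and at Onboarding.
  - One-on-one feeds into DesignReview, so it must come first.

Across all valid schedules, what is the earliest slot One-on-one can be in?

Precedence pushes One-on-one to at least 10am; downstream work caps One-on-one at 3pm.
One-on-one at 10am is achievable: AllHands=9am, DesignReview=12pm, Sync=3pm, Onboarding=4pm, Budget=2pm, One-on-one=10am, Hiring=11am, Roadmap=1pm, Legal=5pm.

10am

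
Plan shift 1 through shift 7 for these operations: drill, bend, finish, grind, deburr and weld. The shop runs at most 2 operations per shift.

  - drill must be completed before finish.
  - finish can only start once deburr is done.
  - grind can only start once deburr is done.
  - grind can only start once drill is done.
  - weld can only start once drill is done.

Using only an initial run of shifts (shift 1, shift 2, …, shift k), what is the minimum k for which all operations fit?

The precedence chain requires at least 2 distinct shifts.
With at most 2 per shift and 6 operations, at least 3 shifts are needed.
3 works (last occupied shift: shift 3): for example drill -> shift 1, deburr -> shift 1, bend -> shift 3, weld -> shift 3, finish -> shift 2, grind -> shift 2.

3 shifts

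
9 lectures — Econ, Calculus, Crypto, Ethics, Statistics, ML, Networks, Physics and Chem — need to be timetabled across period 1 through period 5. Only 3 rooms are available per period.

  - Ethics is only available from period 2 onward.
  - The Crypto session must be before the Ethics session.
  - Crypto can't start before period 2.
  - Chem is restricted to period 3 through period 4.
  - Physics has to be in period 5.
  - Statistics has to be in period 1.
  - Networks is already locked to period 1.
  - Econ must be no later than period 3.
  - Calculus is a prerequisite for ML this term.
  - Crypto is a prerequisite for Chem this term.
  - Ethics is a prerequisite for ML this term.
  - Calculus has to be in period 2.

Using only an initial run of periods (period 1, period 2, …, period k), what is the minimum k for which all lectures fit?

5 periods

The precedence chain requires at least 3 distinct periods.
With at most 3 per period and 9 lectures, at least 3 periods are needed.
Physics can't be placed before period 5, so the schedule must run through at least period 5.
5 works (last occupied period: period 5): for example Calculus=period 2; Chem=period 3; Econ=period 1; ML=period 4; Crypto=period 2; Networks=period 1; Physics=period 5; Statistics=period 1; Ethics=period 3.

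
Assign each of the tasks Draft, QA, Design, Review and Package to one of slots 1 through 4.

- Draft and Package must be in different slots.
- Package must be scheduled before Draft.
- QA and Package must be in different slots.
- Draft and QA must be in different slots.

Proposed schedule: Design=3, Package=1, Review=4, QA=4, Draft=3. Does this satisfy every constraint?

Draft and Package must be in different slots — holds.
Package must be scheduled before Draft — holds.
Draft and QA must be in different slots — holds.
QA and Package must be in different slots — holds.

Yes, all constraints hold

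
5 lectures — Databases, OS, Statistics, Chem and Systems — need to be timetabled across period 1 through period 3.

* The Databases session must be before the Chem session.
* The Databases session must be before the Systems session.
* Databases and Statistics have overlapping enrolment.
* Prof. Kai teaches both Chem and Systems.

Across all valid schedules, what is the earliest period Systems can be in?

Precedence pushes Systems to at least period 2.
Systems at period 2 is achievable: Databases -> period 1, OS -> period 1, Statistics -> period 2, Chem -> period 3, Systems -> period 2.

period 2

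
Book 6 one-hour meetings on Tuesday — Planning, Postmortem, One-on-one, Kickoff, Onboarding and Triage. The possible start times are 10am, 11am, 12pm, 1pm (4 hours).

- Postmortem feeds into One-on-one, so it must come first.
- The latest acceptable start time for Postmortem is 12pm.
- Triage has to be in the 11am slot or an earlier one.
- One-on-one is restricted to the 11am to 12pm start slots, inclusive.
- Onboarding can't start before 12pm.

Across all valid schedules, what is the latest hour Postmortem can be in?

11am

Postmortem's own window allows nothing later than 12pm; downstream work caps Postmortem at 11am.
Postmortem at 11am is achievable: Kickoff -> 10am; One-on-one -> 12pm; Onboarding -> 12pm; Postmortem -> 11am; Triage -> 10am; Planning -> 10am.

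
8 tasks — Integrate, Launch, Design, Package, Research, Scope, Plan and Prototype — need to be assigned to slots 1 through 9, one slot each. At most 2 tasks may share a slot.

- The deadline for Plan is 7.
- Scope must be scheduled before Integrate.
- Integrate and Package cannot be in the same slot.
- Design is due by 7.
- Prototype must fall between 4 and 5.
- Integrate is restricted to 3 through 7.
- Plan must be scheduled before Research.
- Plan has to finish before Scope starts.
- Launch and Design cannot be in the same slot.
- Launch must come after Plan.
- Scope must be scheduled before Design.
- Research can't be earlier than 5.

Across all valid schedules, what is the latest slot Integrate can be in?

Integrate is available from 3; Integrate's own window allows nothing later than 7.
Integrate at 7 is achievable: Package=1, Prototype=4, Research=5, Launch=2, Scope=2, Plan=1, Integrate=7, Design=3.

7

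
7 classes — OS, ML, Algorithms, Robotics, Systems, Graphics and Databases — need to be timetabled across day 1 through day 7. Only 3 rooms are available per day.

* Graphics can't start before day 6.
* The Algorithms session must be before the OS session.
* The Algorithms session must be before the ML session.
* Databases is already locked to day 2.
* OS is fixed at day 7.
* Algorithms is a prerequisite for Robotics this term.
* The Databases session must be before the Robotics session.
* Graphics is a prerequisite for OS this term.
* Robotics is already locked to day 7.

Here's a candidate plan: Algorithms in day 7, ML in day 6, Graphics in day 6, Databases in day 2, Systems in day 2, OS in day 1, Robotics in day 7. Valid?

The Algorithms session must be before the ML session — violated.
The Algorithms session must be before the OS session — violated.
Graphics is a prerequisite for OS this term — violated.
Graphics can't start before day 6 — holds.
Only 3 rooms are available per day — holds.
Robotics is already locked to day 7 — holds.
Databases is already locked to day 2 — holds.
The Databases session must be before the Robotics session — holds.
OS is fixed at day 7 — violated.
Algorithms is a prerequisite for Robotics this term — violated.

No. The Algorithms session must be before the OS session is not satisfied.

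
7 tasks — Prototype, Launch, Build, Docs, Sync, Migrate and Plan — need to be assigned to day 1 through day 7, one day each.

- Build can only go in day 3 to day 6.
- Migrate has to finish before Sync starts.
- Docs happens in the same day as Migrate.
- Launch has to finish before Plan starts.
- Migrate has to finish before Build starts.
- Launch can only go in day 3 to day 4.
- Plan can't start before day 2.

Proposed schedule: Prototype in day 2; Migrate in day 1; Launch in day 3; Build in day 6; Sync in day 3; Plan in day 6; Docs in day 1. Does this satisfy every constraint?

Yes, all constraints hold

Migrate has to finish before Sync starts — holds.
Launch has to finish before Plan starts — holds.
Build can only go in day 3 to day 6 — holds.
Launch can only go in day 3 to day 4 — holds.
Docs happens in the same day as Migrate — holds.
Migrate has to finish before Build starts — holds.
Plan can't start before day 2 — holds.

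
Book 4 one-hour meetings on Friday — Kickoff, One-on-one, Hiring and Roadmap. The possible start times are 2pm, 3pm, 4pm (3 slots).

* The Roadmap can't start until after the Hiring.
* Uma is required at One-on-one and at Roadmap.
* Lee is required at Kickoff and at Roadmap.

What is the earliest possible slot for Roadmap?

3pm

Precedence pushes Roadmap to at least 3pm.
Roadmap at 3pm is achievable: Kickoff -> 2pm, Roadmap -> 3pm, Hiring -> 2pm, One-on-one -> 2pm.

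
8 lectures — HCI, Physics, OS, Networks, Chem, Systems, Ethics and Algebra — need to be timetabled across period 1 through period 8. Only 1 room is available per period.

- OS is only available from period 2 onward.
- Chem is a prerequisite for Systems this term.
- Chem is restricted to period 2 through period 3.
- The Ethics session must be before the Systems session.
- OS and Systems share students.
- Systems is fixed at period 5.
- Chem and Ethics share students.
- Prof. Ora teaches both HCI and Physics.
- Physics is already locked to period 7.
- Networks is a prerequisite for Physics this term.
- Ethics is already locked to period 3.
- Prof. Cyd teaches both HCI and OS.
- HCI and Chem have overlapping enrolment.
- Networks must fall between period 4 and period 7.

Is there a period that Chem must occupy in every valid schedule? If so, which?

Chem's window is period 2–period 3.
Ethics is fixed at period 3, and Chem can't share a period with Ethics.
So Chem must be period 2.

period 2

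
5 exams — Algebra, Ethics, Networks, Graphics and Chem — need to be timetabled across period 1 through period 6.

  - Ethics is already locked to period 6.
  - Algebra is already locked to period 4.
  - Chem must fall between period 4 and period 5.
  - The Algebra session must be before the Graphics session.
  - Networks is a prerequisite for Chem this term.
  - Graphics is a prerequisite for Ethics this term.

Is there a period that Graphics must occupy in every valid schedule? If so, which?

Algebra is fixed at period 4 and must come before Graphics, so Graphics is at least period 5.
Ethics is fixed at period 6 and must come after Graphics, so Graphics is at most period 5.
So Graphics must be period 5.

period 5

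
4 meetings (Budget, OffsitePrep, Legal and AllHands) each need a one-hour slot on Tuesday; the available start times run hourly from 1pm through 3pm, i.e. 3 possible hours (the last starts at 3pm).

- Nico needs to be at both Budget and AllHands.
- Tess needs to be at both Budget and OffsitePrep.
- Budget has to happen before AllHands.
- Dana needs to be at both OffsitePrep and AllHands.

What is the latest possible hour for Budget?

2pm

Downstream work caps Budget at 2pm.
Budget at 2pm is achievable: Budget in 2pm, AllHands in 3pm, Legal in 1pm, OffsitePrep in 1pm.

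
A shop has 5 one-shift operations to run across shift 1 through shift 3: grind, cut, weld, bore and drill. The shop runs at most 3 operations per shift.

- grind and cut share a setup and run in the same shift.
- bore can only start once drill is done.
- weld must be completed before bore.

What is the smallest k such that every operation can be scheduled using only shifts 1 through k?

The precedence chain requires at least 2 distinct shifts.
With at most 3 per shift and 5 operations, at least 2 shifts are needed.
2 works (last occupied shift: shift 2): for example bore=shift 2; cut=shift 2; grind=shift 2; weld=shift 1; drill=shift 1.

2 shifts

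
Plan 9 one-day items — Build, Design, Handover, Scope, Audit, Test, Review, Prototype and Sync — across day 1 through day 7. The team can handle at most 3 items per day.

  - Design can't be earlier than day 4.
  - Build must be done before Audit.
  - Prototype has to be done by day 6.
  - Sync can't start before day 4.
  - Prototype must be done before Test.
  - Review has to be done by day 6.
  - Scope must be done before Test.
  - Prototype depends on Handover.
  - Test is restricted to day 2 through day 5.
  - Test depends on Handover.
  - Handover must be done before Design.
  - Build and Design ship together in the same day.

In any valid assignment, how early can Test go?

day 3

Test is available from day 2; precedence pushes Test to at least day 3; Test's own window allows nothing later than day 5.
Test at day 3 is achievable: Scope in day 1; Handover in day 1; Review in day 1; Sync in day 4; Test in day 3; Audit in day 5; Design in day 4; Build in day 4; Prototype in day 2.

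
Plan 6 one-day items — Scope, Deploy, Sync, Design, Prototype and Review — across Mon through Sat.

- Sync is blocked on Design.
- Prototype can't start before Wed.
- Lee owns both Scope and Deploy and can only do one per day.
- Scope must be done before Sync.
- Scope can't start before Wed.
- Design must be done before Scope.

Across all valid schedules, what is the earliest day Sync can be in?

Precedence pushes Sync to at least Thu.
Sync at Thu is achievable: Scope -> Wed; Design -> Mon; Review -> Mon; Sync -> Thu; Prototype -> Wed; Deploy -> Mon.

Thu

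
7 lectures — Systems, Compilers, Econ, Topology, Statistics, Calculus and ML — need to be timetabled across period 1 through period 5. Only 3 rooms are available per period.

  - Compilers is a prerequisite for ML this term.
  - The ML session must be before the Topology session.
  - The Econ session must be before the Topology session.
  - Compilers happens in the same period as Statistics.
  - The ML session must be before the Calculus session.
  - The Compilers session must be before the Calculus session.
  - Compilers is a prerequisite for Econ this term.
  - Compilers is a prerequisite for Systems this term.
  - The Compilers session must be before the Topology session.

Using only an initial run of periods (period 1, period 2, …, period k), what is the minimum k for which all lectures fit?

3

The precedence chain requires at least 3 distinct periods.
With at most 3 per period and 7 lectures, at least 3 periods are needed.
3 works (last occupied period: period 3): for example Topology in period 3, Econ in period 2, Compilers in period 1, Systems in period 2, Statistics in period 1, ML in period 2, Calculus in period 3.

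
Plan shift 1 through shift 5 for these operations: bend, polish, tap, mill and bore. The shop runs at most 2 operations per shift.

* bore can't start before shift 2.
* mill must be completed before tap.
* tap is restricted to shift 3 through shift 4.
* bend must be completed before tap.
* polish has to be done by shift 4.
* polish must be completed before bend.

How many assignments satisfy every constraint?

39

Splitting on bend: it can be shift 2 (18), shift 3 (21). Listing each branch's schedules as (polish, tap, mill, bore) by shift number:
bend=shift 2: (1,3,1,2) (1,3,1,3) (1,3,1,4) (1,3,1,5) (1,3,2,3) (1,3,2,4) (1,3,2,5) (1,4,1,2) (1,4,1,3) (1,4,1,4) (1,4,1,5) (1,4,2,3) (1,4,2,4) (1,4,2,5) (1,4,3,2) (1,4,3,3) (1,4,3,4) (1,4,3,5) — 18.
bend=shift 3: (1,4,1,2) (1,4,1,3) (1,4,1,4) (1,4,1,5) (1,4,2,2) (1,4,2,3) (1,4,2,4) (1,4,2,5) (1,4,3,2) (1,4,3,4) (1,4,3,5) (2,4,1,2) (2,4,1,3) (2,4,1,4) (2,4,1,5) (2,4,2,3) (2,4,2,4) (2,4,2,5) (2,4,3,2) (2,4,3,4) (2,4,3,5) — 21.
Summing: 18 + 21 = 39.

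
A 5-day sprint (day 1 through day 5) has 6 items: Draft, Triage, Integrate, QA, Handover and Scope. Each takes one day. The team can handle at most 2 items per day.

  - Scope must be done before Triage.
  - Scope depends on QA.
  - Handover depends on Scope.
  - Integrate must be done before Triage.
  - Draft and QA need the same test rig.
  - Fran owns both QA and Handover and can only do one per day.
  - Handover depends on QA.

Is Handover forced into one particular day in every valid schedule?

Handover can be day 3 (e.g. Scope -> day 2, QA -> day 1, Integrate -> day 1, Draft -> day 2, Triage -> day 3, Handover -> day 3) or day 4 (e.g. Draft=day 2; QA=day 1; Scope=day 2; Handover=day 4; Integrate=day 1; Triage=day 3).

No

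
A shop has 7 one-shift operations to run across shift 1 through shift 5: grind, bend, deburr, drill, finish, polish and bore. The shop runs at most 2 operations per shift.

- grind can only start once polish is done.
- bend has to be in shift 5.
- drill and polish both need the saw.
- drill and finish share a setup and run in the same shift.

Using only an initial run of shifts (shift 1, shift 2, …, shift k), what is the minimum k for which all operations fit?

5 shifts

The precedence chain requires at least 2 distinct shifts.
With at most 2 per shift and 7 operations, at least 4 shifts are needed.
bend can't be placed before shift 5, so the schedule must run through at least shift 5.
5 works (last occupied shift: shift 5): for example drill -> shift 3, grind -> shift 2, polish -> shift 1, bend -> shift 5, finish -> shift 3, deburr -> shift 1, bore -> shift 2.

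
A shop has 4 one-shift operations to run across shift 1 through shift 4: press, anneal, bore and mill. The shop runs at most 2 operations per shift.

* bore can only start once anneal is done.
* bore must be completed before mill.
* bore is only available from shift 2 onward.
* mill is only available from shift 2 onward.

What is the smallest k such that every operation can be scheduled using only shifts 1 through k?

3 shifts

The precedence chain requires at least 3 distinct shifts.
With at most 2 per shift and 4 operations, at least 2 shifts are needed.
3 works (last occupied shift: shift 3): for example anneal in shift 1; press in shift 1; mill in shift 3; bore in shift 2.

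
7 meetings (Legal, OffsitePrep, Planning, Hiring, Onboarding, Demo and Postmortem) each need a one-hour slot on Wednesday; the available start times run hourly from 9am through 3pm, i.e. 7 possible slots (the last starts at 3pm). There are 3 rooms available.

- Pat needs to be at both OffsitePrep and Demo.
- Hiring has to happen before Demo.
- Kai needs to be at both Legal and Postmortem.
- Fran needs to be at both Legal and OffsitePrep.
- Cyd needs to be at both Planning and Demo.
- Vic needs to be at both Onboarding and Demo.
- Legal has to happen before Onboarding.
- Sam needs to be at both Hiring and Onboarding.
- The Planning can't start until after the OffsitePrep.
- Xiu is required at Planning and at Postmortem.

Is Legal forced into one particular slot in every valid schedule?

No

Legal can be 9am (e.g. Postmortem in 10am, Demo in 12pm, Legal in 9am, Onboarding in 10am, Hiring in 9am, OffsitePrep in 10am, Planning in 11am) or 10am (e.g. OffsitePrep=9am; Postmortem=9am; Demo=12pm; Legal=10am; Hiring=9am; Planning=10am; Onboarding=11am).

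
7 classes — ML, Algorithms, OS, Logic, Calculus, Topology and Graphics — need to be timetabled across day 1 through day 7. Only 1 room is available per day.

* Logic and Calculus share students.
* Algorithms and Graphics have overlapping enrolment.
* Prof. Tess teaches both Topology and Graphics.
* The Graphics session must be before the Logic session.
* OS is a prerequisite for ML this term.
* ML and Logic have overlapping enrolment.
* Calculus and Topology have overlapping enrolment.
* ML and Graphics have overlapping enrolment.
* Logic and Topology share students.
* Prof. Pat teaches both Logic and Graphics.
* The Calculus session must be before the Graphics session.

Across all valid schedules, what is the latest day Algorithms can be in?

day 7

Algorithms at day 7 is achievable: Logic -> day 5; Graphics -> day 2; Calculus -> day 1; Topology -> day 6; OS -> day 3; ML -> day 4; Algorithms -> day 7.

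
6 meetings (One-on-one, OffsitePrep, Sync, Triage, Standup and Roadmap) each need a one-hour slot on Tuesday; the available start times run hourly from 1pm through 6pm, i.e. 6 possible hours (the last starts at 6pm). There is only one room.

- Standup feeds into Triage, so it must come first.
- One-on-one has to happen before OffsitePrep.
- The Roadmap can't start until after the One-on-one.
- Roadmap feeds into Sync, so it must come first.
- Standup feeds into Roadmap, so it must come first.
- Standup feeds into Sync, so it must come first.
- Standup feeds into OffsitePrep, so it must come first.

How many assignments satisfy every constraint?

Splitting on One-on-one: it can be 1pm (12), 2pm (12), 3pm (3). Listing each branch's schedules as (OffsitePrep, Sync, Triage, Standup, Roadmap):
One-on-one=1pm: (3pm,5pm,6pm,2pm,4pm) (3pm,6pm,4pm,2pm,5pm) (3pm,6pm,5pm,2pm,4pm) (4pm,5pm,6pm,2pm,3pm) (4pm,6pm,3pm,2pm,5pm) (4pm,6pm,5pm,2pm,3pm) (5pm,4pm,6pm,2pm,3pm) (5pm,6pm,3pm,2pm,4pm) (5pm,6pm,4pm,2pm,3pm) (6pm,4pm,5pm,2pm,3pm) (6pm,5pm,3pm,2pm,4pm) (6pm,5pm,4pm,2pm,3pm) — 12.
One-on-one=2pm: (3pm,5pm,6pm,1pm,4pm) (3pm,6pm,4pm,1pm,5pm) (3pm,6pm,5pm,1pm,4pm) (4pm,5pm,6pm,1pm,3pm) (4pm,6pm,3pm,1pm,5pm) (4pm,6pm,5pm,1pm,3pm) (5pm,4pm,6pm,1pm,3pm) (5pm,6pm,3pm,1pm,4pm) (5pm,6pm,4pm,1pm,3pm) (6pm,4pm,5pm,1pm,3pm) (6pm,5pm,3pm,1pm,4pm) (6pm,5pm,4pm,1pm,3pm) — 12.
One-on-one=3pm: (4pm,6pm,2pm,1pm,5pm) (5pm,6pm,2pm,1pm,4pm) (6pm,5pm,2pm,1pm,4pm) — 3.
Summing: 12 + 12 + 3 = 27.

27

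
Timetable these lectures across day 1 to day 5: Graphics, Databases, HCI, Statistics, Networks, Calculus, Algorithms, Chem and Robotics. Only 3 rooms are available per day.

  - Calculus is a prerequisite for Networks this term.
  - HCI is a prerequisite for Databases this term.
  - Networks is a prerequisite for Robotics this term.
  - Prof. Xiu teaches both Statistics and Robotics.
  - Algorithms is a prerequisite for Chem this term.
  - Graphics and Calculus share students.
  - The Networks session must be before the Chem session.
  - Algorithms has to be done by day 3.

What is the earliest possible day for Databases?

day 2

Precedence pushes Databases to at least day 2.
Databases at day 2 is achievable: Statistics=day 4; Robotics=day 3; Graphics=day 2; Networks=day 2; Chem=day 3; HCI=day 1; Calculus=day 1; Algorithms=day 1; Databases=day 2.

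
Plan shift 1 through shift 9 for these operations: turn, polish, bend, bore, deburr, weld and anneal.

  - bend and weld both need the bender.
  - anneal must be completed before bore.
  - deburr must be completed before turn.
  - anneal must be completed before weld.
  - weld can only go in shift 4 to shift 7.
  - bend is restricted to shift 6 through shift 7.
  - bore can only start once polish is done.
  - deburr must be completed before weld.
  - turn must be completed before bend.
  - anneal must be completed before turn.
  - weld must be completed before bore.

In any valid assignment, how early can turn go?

shift 2

Precedence pushes turn to at least shift 2; downstream work caps turn at shift 6.
turn at shift 2 is achievable: polish in shift 1; bend in shift 6; bore in shift 5; deburr in shift 1; anneal in shift 1; turn in shift 2; weld in shift 4.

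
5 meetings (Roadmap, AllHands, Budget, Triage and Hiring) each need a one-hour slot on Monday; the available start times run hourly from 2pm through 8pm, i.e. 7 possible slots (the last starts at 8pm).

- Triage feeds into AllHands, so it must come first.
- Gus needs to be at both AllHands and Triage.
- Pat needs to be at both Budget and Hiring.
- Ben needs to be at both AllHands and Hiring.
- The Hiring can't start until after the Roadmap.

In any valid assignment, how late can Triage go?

7pm

Downstream work caps Triage at 7pm.
Triage at 7pm is achievable: Triage -> 7pm; AllHands -> 8pm; Roadmap -> 2pm; Hiring -> 3pm; Budget -> 2pm.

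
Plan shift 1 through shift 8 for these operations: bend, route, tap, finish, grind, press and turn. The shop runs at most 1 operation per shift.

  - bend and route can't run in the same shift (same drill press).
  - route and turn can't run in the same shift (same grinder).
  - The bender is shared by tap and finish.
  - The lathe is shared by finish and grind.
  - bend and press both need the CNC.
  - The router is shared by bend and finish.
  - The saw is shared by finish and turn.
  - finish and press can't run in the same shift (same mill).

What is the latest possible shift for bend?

bend at shift 8 is achievable: turn in shift 6, tap in shift 2, finish in shift 3, bend in shift 8, press in shift 5, grind in shift 4, route in shift 1.

shift 8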